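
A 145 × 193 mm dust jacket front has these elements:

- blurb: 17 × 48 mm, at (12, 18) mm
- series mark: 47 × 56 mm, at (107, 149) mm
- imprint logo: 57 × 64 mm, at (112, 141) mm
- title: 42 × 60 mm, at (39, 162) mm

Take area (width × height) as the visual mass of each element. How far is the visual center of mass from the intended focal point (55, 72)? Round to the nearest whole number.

Taking area as weight: blurb 17·48 = 816, series mark 47·56 = 2632, imprint logo 57·64 = 3648, title 42·60 = 2520. Sum 9616.
x: (816·12 + 2632·107 + 3648·112 + 2520·39) / 9616 = 798272 / 9616 ≈ 83.01
y: (816·18 + 2632·149 + 3648·141 + 2520·162) / 9616 = 1329464 / 9616 ≈ 138.26
Offset from (55, 72): Δx ≈ 28.01, Δy ≈ 66.26; distance = √(Δx² + Δy²) ≈ 71.93.

≈ 72 mm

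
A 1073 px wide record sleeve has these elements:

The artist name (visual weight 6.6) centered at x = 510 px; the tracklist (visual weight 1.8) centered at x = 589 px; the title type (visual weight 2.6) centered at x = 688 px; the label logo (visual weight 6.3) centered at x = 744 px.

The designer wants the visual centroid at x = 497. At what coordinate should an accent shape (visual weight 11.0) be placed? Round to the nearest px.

x ≈ 288

New total weight: (6.6 + 1.8 + 2.6 + 6.3) + 11.0 = 28.3.
x: need Σw·x = 28.3·497 = 14065.1. Existing = 6.6·510 + 1.8·589 + 2.6·688 + 6.3·744 = 10902.2. Remainder 3162.9 / 11.0 ≈ 287.54.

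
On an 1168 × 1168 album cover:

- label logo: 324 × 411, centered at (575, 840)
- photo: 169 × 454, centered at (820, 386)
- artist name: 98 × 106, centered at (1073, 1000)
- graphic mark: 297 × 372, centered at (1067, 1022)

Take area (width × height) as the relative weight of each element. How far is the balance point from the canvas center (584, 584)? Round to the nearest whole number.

≈ 314

Areas → weights: label logo 324·411 = 133164, photo 169·454 = 76726, artist name 98·106 = 10388, graphic mark 297·372 = 110484; Σw = 330762.
x: (133164·575 + 76726·820 + 10388·1073 + 110484·1067) / 330762 = 268517372 / 330762 ≈ 811.81
y: (133164·840 + 76726·386 + 10388·1000 + 110484·1022) / 330762 = 264776644 / 330762 ≈ 800.51
Relative to (584, 584): Δ = (227.81, 216.51); |Δ| = √(227.81² + 216.51²) ≈ 314.28.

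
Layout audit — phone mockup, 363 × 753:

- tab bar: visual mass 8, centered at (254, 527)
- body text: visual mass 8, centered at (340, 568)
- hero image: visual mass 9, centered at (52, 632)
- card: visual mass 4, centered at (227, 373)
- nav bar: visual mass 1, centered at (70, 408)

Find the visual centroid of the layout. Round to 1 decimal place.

(206.6, 544.9)

Σw = 8 + 8 + 9 + 4 + 1 = 30.
x-moment: 8·254 + 8·340 + 9·52 + 4·227 + 1·70 = 6198; centroid 6198/30 ≈ 206.60.
y-moment: 8·527 + 8·568 + 9·632 + 4·373 + 1·408 = 16348; centroid 16348/30 ≈ 544.93.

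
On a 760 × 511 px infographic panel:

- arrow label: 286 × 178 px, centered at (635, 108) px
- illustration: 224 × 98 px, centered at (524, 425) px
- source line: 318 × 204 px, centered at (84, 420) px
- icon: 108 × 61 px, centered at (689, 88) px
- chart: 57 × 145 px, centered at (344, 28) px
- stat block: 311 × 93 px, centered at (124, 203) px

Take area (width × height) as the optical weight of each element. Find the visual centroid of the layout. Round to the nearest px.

(332, 269)

Taking area as weight: arrow label 286·178 = 50908, illustration 224·98 = 21952, source line 318·204 = 64872, icon 108·61 = 6588, chart 57·145 = 8265, stat block 311·93 = 28923. Sum 181508.
x: moment 60247420 / weight 181508 ≈ 331.93
Σw·y = 48756437; ȳ = 48756437/181508 ≈ 268.62.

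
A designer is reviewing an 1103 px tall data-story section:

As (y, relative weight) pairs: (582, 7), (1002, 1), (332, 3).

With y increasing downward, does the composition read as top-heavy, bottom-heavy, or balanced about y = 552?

Σw = 7 + 1 + 3 = 11.
y-moment: 7·582 + 1·1002 + 3·332 = 6072; centroid 6072/11 ≈ 552.00.
The centroid 552.00 matches the midline at 552, so the layout is balanced.

balanced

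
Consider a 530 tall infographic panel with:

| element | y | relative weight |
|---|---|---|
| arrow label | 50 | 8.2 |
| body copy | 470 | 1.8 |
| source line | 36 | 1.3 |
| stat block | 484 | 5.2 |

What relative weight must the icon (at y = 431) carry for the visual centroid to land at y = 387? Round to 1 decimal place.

Existing Σw = 16.5 (8.2 + 1.8 + 1.3 + 5.2); existing moment 8.2·50 + 1.8·470 + 1.3·36 + 5.2·484 = 3819.6.
Balance at y = 387 requires (3819.6 + w·431) / (16.5 + w) = 387.
So w = (387·16.5 − 3819.6)/(431 − 387) = 2565.9/44 ≈ 58.32.

w ≈ 58.3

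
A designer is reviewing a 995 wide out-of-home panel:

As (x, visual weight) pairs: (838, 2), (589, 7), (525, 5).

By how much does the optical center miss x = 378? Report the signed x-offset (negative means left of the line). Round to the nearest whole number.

Weights sum to 2 + 7 + 5 = 14.
x: (2·838 + 7·589 + 5·525) / 14 = 8424 / 14 ≈ 601.71
Offset from x = 378: 601.71 − 378 ≈ 223.71.

≈ 224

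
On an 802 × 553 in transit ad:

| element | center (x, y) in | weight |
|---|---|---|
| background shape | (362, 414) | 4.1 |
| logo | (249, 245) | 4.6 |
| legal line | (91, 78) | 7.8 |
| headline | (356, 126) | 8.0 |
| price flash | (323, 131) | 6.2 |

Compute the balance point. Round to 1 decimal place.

Σw = 4.1 + 4.6 + 7.8 + 8.0 + 6.2 = 30.7.
x-moment: 4.1·362 + 4.6·249 + 7.8·91 + 8.0·356 + 6.2·323 = 8190.0; centroid 8190.0/30.7 ≈ 266.78.
y-moment: 4.1·414 + 4.6·245 + 7.8·78 + 8.0·126 + 6.2·131 = 5253.0; centroid 5253.0/30.7 ≈ 171.11.

(266.8, 171.1)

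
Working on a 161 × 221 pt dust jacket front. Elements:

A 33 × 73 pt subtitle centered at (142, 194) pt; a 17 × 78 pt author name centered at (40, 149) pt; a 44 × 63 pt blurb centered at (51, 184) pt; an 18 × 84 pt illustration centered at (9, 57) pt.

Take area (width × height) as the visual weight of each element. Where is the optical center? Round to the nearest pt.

(69, 157)

Taking area as weight: subtitle 33·73 = 2409, author name 17·78 = 1326, blurb 44·63 = 2772, illustration 18·84 = 1512. Sum 8019.
x: (2409·142 + 1326·40 + 2772·51 + 1512·9) / 8019 = 550098 / 8019 ≈ 68.60
y: (2409·194 + 1326·149 + 2772·184 + 1512·57) / 8019 = 1261152 / 8019 ≈ 157.27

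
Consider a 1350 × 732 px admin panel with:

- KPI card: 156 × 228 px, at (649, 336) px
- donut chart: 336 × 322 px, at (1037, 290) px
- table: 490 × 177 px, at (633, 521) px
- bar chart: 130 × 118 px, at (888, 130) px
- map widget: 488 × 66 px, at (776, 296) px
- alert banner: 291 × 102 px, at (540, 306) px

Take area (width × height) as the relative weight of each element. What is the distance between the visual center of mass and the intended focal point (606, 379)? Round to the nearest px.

≈ 191 px

Taking area as weight: KPI card 156·228 = 35568, donut chart 336·322 = 108192, table 490·177 = 86730, bar chart 130·118 = 15340, map widget 488·66 = 32208, alert banner 291·102 = 29682. Sum 307720.
x: (35568·649 + 108192·1037 + 86730·633 + 15340·888 + 32208·776 + 29682·540) / 307720 = 244822434 / 307720 ≈ 795.60
y: (35568·336 + 108192·290 + 86730·521 + 15340·130 + 32208·296 + 29682·306) / 307720 = 109123318 / 307720 ≈ 354.62
Relative to (606, 379): Δ = (189.60, -24.38); |Δ| = √(189.60² + -24.38²) ≈ 191.16.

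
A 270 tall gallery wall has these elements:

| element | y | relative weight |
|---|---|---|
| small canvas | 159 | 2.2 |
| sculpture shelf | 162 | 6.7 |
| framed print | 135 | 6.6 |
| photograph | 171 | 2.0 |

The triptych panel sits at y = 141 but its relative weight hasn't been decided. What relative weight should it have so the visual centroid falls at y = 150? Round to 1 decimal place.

w ≈ 4.8

Known weights sum to 2.2 + 6.7 + 6.6 + 2.0 = 17.5; their moment is 2.2·159 + 6.7·162 + 6.6·135 + 2.0·171 = 2668.2.
Set Σw·y/Σw = 150: (2668.2 + 141w) = 150·(17.5 + w).
Solving: w = (150·17.5 − 2668.2) / (141 − 150) = -43.2 / -9 ≈ 4.80.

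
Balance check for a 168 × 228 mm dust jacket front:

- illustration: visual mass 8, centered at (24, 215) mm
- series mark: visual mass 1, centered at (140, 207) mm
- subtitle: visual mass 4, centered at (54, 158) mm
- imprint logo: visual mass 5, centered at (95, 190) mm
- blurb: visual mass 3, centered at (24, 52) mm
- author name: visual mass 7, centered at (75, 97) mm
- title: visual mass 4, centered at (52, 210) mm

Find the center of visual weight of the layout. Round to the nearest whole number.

Weights sum to 8 + 1 + 4 + 5 + 3 + 7 + 4 = 32.
x: moment 1828 / weight 32 ≈ 57.12
y: moment 5184 / weight 32 ≈ 162.00

(57, 162)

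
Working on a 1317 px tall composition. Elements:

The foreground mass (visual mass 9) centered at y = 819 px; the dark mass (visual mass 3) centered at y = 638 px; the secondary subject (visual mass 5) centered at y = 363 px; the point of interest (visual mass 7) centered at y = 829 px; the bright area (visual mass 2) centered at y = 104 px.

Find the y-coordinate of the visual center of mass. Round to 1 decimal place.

Weights sum to 9 + 3 + 5 + 7 + 2 = 26.
Σw·y = 9·819 + 3·638 + 5·363 + 7·829 + 2·104 = 17111, so ȳ = 17111/26 ≈ 658.12.

y ≈ 658.1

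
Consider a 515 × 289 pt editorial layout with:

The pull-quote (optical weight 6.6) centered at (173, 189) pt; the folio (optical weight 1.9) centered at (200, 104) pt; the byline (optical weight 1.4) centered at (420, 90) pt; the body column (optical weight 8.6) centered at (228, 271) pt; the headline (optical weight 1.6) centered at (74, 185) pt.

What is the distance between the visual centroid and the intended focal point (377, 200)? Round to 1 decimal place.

Total weight = 6.6 + 1.9 + 1.4 + 8.6 + 1.6 = 20.1.
x: (6.6·173 + 1.9·200 + 1.4·420 + 8.6·228 + 1.6·74) / 20.1 = 4189.0 / 20.1 ≈ 208.41
y: (6.6·189 + 1.9·104 + 1.4·90 + 8.6·271 + 1.6·185) / 20.1 = 4197.6 / 20.1 ≈ 208.84
Relative to (377, 200): Δ = (-168.59, 8.84); |Δ| = √(-168.59² + 8.84²) ≈ 168.82.

≈ 168.8 pt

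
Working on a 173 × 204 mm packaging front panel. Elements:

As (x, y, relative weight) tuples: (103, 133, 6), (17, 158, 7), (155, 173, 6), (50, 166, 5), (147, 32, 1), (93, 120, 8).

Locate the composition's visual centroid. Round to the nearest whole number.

Weights sum to 6 + 7 + 6 + 5 + 1 + 8 = 33.
Σw·x = 6·103 + 7·17 + 6·155 + 5·50 + 1·147 + 8·93 = 2808, so x̄ = 2808/33 ≈ 85.09.
Σw·y = 6·133 + 7·158 + 6·173 + 5·166 + 1·32 + 8·120 = 4764, so ȳ = 4764/33 ≈ 144.36.

(85, 144)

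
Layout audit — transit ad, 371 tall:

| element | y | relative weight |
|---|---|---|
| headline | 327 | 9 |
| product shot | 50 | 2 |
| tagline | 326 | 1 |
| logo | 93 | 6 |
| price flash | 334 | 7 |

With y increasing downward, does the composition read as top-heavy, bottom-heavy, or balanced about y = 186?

Weights sum to 9 + 2 + 1 + 6 + 7 = 25.
y-moment: 9·327 + 2·50 + 1·326 + 6·93 + 7·334 = 6265; centroid 6265/25 ≈ 250.60.
250.6 vs midline 186 → bottom-heavy.

bottom-heavy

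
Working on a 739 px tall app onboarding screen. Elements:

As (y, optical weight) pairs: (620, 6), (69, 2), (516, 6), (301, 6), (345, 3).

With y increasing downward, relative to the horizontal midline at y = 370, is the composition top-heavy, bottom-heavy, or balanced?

bottom-heavy

Total weight = 6 + 2 + 6 + 6 + 3 = 23.
Σw·y = 6·620 + 2·69 + 6·516 + 6·301 + 3·345 = 9795, so ȳ = 9795/23 ≈ 425.87.
Since 425.9 is below (larger y than) 370, the composition reads bottom-heavy.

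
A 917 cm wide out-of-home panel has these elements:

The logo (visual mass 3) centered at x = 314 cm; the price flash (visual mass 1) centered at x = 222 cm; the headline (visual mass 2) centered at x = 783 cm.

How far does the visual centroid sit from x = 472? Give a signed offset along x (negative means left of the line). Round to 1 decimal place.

Total weight = 3 + 1 + 2 = 6.
x-moment: 3·314 + 1·222 + 2·783 = 2730; centroid 2730/6 ≈ 455.00.
Against x = 472, that's 455.00 − 472 = -17.00.

≈ -17.0 cm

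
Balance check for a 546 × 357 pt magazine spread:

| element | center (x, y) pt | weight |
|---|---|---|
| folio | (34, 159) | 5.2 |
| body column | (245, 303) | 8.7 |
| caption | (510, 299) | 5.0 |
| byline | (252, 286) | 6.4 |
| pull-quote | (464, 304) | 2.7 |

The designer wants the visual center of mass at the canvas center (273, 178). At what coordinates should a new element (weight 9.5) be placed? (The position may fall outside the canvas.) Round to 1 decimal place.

New total weight: (5.2 + 8.7 + 5.0 + 6.4 + 2.7) + 9.5 = 37.5.
x: target moment 37.5×273 = 10237.5; current 5.2·34 + 8.7·245 + 5.0·510 + 6.4·252 + 2.7·464 = 7723.9; the new element supplies 2513.6, so x = 2513.6/9.5 ≈ 264.59.
y: target moment 37.5×178 = 6675.0; current 5.2·159 + 8.7·303 + 5.0·299 + 6.4·286 + 2.7·304 = 7609.1; the new element supplies -934.1, so y = -934.1/9.5 ≈ -98.33.

(264.6, -98.3)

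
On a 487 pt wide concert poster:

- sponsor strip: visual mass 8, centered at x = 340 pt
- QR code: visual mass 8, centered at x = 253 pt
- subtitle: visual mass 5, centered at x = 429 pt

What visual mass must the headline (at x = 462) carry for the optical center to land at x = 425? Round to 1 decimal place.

Known weights sum to 8 + 8 + 5 = 21; their moment is 8·340 + 8·253 + 5·429 = 6889.
Set Σw·x/Σw = 425: (6889 + 462w) = 425·(21 + w).
So w = (425·21 − 6889)/(462 − 425) = 2036/37 ≈ 55.03.

w ≈ 55.0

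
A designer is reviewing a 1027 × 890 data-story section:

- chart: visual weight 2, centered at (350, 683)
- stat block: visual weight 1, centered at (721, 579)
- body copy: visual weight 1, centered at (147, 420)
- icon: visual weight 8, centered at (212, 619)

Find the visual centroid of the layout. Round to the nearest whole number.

Weights sum to 2 + 1 + 1 + 8 = 12.
x: (2·350 + 1·721 + 1·147 + 8·212) / 12 = 3264 / 12 ≈ 272.00
y: (2·683 + 1·579 + 1·420 + 8·619) / 12 = 7317 / 12 ≈ 609.75

(272, 610)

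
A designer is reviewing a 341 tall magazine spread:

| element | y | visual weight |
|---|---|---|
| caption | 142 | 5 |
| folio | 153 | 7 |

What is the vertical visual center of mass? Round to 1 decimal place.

y ≈ 148.4

Weights sum to 5 + 7 = 12.
Σw·y = 5·142 + 7·153 = 1781, so ȳ = 1781/12 ≈ 148.42.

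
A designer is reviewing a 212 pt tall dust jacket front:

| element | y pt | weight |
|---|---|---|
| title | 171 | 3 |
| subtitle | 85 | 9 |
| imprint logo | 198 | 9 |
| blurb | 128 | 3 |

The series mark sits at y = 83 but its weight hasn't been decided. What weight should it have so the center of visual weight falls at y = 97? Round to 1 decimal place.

w ≈ 79.7

Known weights sum to 3 + 9 + 9 + 3 = 24; their moment is 3·171 + 9·85 + 9·198 + 3·128 = 3444.
Balance at y = 97 requires (3444 + w·83) / (24 + w) = 97.
Rearranging, w·(83 − 97) = 97·24 − 3444 = -1116, so w ≈ -1116/-14 = 79.71.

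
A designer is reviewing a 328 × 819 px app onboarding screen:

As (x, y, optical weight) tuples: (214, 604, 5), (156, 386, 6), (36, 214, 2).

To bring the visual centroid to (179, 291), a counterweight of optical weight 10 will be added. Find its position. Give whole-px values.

After adding the counterweight, total weight = 5 + 6 + 2 + 10 = 23.
x: target moment 23×179 = 4117; current 5·214 + 6·156 + 2·36 = 2078; the counterweight supplies 2039, so x = 2039/10 ≈ 203.90.
y: target moment 23×291 = 6693; current 5·604 + 6·386 + 2·214 = 5764; the counterweight supplies 929, so y = 929/10 ≈ 92.90.

(204, 93)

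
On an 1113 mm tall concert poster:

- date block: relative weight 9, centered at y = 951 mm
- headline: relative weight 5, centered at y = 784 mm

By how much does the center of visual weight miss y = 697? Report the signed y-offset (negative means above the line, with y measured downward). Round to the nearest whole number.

≈ 194 mm

Weights sum to 9 + 5 = 14.
Σw·y = 9·951 + 5·784 = 12479, so ȳ = 12479/14 ≈ 891.36.
Difference: 891.36 − 697 ≈ 194.36.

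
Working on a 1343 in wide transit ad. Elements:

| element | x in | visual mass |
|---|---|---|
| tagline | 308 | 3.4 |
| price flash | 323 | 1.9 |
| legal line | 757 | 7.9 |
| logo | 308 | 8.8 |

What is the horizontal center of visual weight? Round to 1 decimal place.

x ≈ 470.5

Weights sum to 3.4 + 1.9 + 7.9 + 8.8 = 22.0.
x-moment: 3.4·308 + 1.9·323 + 7.9·757 + 8.8·308 = 10351.6; centroid 10351.6/22.0 ≈ 470.53.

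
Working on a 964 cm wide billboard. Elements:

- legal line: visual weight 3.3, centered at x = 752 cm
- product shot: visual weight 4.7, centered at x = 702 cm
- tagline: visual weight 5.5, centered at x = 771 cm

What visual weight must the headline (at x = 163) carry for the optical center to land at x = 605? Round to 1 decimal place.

Fixed elements: Σw = 3.3 + 4.7 + 5.5 = 13.5, Σw·x = 3.3·752 + 4.7·702 + 5.5·771 = 10021.5.
For the centroid to hit 605: (10021.5 + w·163) / (13.5 + w) = 605.
Rearranging, w·(163 − 605) = 605·13.5 − 10021.5 = -1854.0, so w ≈ -1854.0/-442 = 4.19.

w ≈ 4.2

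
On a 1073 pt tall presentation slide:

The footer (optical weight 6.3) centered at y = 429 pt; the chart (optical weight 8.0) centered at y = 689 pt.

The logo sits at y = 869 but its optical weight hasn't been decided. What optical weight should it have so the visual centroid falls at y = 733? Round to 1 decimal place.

Known weights sum to 6.3 + 8.0 = 14.3; their moment is 6.3·429 + 8.0·689 = 8214.7.
For the centroid to hit 733: (8214.7 + w·869) / (14.3 + w) = 733.
So w = (733·14.3 − 8214.7)/(869 − 733) = 2267.2/136 ≈ 16.67.

w ≈ 16.7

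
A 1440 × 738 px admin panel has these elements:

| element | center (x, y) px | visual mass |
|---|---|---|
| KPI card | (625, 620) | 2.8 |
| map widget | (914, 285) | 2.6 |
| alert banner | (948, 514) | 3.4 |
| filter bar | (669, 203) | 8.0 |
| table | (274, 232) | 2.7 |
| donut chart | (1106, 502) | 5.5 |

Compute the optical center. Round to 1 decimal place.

Weights sum to 2.8 + 2.6 + 3.4 + 8.0 + 2.7 + 5.5 = 25.0.
x: moment 19524.4 / weight 25.0 ≈ 780.98
Σw·y = 9236.0; ȳ = 9236.0/25.0 ≈ 369.44.

(781.0, 369.4)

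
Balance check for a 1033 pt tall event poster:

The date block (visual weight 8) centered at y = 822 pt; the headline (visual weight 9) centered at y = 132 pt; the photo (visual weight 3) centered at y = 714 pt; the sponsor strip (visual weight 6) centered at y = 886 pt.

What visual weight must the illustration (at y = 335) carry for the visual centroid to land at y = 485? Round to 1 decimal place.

Fixed elements: Σw = 8 + 9 + 3 + 6 = 26, Σw·y = 8·822 + 9·132 + 3·714 + 6·886 = 15222.
For the centroid to hit 485: (15222 + w·335) / (26 + w) = 485.
So w = (485·26 − 15222)/(335 − 485) = -2612/-150 ≈ 17.41.

w ≈ 17.4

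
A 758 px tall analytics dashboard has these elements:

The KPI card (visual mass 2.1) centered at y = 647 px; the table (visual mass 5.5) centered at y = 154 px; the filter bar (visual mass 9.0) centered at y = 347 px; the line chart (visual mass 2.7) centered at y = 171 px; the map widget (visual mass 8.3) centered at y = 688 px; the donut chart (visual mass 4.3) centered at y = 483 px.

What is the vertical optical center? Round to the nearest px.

y ≈ 426

Weights sum to 2.1 + 5.5 + 9.0 + 2.7 + 8.3 + 4.3 = 31.9.
y-moment: 2.1·647 + 5.5·154 + 9.0·347 + 2.7·171 + 8.3·688 + 4.3·483 = 13577.7; centroid 13577.7/31.9 ≈ 425.63.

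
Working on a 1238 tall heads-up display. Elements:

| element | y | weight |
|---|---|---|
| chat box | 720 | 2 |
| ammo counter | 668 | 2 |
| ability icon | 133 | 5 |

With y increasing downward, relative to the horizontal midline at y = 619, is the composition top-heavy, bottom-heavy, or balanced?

top-heavy

Σw = 2 + 2 + 5 = 9.
y-moment: 2·720 + 2·668 + 5·133 = 3441; centroid 3441/9 ≈ 382.33.
Since 382.3 is above (smaller y than) 619, the composition reads top-heavy.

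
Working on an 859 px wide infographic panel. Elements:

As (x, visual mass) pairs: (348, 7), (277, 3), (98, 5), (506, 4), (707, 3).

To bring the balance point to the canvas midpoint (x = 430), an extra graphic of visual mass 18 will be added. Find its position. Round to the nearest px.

After adding the extra graphic, total weight = 7 + 3 + 5 + 4 + 3 + 18 = 40.
x: need Σw·x = 40·430 = 17200. Existing = 7·348 + 3·277 + 5·98 + 4·506 + 3·707 = 7902. Remainder 9298 / 18 ≈ 516.56.

x ≈ 517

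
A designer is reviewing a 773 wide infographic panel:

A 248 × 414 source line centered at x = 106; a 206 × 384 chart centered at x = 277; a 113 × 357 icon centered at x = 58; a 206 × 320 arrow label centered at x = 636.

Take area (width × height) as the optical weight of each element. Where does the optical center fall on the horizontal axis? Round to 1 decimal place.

Areas: source line 248·414 = 102672, chart 206·384 = 79104, icon 113·357 = 40341, arrow label 206·320 = 65920. Total weight = 288037.
x: (102672·106 + 79104·277 + 40341·58 + 65920·636) / 288037 = 77059938 / 288037 ≈ 267.53

x ≈ 267.5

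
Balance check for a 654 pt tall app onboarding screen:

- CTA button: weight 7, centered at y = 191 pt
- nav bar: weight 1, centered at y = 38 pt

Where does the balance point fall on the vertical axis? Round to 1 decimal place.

Σw = 7 + 1 = 8.
y: (7·191 + 1·38) / 8 = 1375 / 8 ≈ 171.88

y ≈ 171.9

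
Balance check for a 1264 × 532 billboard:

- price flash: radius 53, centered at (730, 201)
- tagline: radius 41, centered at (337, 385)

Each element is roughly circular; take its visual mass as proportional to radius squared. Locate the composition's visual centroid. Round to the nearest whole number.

Weights ∝ r²: price flash 53² = 2809, tagline 41² = 1681; Σw = 4490.
Σw·x = 2809·730 + 1681·337 = 2617067, so x̄ = 2617067/4490 ≈ 582.87.
Σw·y = 2809·201 + 1681·385 = 1211794, so ȳ = 1211794/4490 ≈ 269.89.

(583, 270)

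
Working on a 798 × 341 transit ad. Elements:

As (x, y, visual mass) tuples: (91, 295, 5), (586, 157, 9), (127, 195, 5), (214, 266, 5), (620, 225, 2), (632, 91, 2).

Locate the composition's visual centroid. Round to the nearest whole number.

Total weight = 5 + 9 + 5 + 5 + 2 + 2 = 28.
x-moment: 5·91 + 9·586 + 5·127 + 5·214 + 2·620 + 2·632 = 9938; centroid 9938/28 ≈ 354.93.
y-moment: 5·295 + 9·157 + 5·195 + 5·266 + 2·225 + 2·91 = 5825; centroid 5825/28 ≈ 208.04.

(355, 208)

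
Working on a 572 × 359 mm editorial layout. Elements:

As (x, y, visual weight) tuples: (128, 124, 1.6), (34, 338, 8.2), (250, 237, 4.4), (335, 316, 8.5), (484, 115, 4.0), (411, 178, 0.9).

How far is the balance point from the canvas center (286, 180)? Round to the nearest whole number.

≈ 95 mm

Weights sum to 1.6 + 8.2 + 4.4 + 8.5 + 4.0 + 0.9 = 27.6.
Σw·x = 6737.0; x̄ = 6737.0/27.6 ≈ 244.09.
Σw·y = 7319.0; ȳ = 7319.0/27.6 ≈ 265.18.
From (286, 180): dx = -41.91, dy = 85.18, so the distance is √(dx²+dy²) ≈ 94.93.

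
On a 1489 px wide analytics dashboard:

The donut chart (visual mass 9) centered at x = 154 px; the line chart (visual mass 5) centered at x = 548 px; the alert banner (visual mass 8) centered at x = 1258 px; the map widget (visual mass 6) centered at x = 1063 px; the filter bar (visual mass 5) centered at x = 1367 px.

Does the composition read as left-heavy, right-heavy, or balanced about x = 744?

right-heavy

Σw = 9 + 5 + 8 + 6 + 5 = 33.
x: (9·154 + 5·548 + 8·1258 + 6·1063 + 5·1367) / 33 = 27403 / 33 ≈ 830.39
Since 830.4 is right of 744, the composition reads right-heavy.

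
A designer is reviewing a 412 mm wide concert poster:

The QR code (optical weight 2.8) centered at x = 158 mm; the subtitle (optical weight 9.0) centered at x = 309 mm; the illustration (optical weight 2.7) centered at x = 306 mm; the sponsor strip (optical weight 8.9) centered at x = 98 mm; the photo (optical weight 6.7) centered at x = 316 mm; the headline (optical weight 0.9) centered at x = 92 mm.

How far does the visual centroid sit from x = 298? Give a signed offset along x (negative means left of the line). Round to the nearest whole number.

Σw = 2.8 + 9.0 + 2.7 + 8.9 + 6.7 + 0.9 = 31.0.
Σw·x = 2.8·158 + 9.0·309 + 2.7·306 + 8.9·98 + 6.7·316 + 0.9·92 = 7121.8, so x̄ = 7121.8/31.0 ≈ 229.74.
Difference: 229.74 − 298 ≈ -68.26.

≈ -68 mm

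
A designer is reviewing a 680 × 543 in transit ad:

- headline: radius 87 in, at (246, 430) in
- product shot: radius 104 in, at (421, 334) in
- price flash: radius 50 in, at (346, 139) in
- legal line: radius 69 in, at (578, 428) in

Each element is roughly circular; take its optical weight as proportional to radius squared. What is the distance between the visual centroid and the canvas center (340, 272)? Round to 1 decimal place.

Weights ∝ r²: headline 87² = 7569, product shot 104² = 10816, price flash 50² = 2500, legal line 69² = 4761; Σw = 25646.
x-moment: 7569·246 + 10816·421 + 2500·346 + 4761·578 = 10032368; centroid 10032368/25646 ≈ 391.19.
y-moment: 7569·430 + 10816·334 + 2500·139 + 4761·428 = 9252422; centroid 9252422/25646 ≈ 360.77.
Relative to (340, 272): Δ = (51.19, 88.77); |Δ| = √(51.19² + 88.77²) ≈ 102.47.

≈ 102.5 in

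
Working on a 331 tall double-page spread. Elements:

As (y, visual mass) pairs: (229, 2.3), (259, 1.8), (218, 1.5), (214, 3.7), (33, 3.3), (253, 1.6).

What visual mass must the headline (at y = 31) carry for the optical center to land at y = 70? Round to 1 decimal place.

Fixed elements: Σw = 2.3 + 1.8 + 1.5 + 3.7 + 3.3 + 1.6 = 14.2, Σw·y = 2.3·229 + 1.8·259 + 1.5·218 + 3.7·214 + 3.3·33 + 1.6·253 = 2625.4.
For the centroid to hit 70: (2625.4 + w·31) / (14.2 + w) = 70.
Rearranging, w·(31 − 70) = 70·14.2 − 2625.4 = -1631.4, so w ≈ -1631.4/-39 = 41.83.

w ≈ 41.8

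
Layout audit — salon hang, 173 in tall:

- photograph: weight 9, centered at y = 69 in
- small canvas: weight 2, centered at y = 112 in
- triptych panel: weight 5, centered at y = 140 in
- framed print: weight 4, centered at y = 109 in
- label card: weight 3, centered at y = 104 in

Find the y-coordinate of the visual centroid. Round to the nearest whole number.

Total weight = 9 + 2 + 5 + 4 + 3 = 23.
y-moment: 9·69 + 2·112 + 5·140 + 4·109 + 3·104 = 2293; centroid 2293/23 ≈ 99.70.

y ≈ 100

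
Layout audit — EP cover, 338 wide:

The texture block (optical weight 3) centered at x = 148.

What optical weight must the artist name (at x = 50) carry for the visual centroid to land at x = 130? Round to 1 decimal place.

Known: weight 3 with moment 3·148 = 444.
For the centroid to hit 130: (444 + w·50) / (3 + w) = 130.
Rearranging, w·(50 − 130) = 130·3 − 444 = -54, so w ≈ -54/-80 = 0.68.

w ≈ 0.7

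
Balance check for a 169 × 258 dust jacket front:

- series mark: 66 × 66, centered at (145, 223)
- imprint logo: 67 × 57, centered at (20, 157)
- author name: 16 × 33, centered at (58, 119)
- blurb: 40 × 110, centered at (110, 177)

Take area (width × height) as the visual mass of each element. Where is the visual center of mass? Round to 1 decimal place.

Taking area as weight: series mark 66·66 = 4356, imprint logo 67·57 = 3819, author name 16·33 = 528, blurb 40·110 = 4400. Sum 13103.
Σw·x = 4356·145 + 3819·20 + 528·58 + 4400·110 = 1222624, so x̄ = 1222624/13103 ≈ 93.31.
Σw·y = 4356·223 + 3819·157 + 528·119 + 4400·177 = 2412603, so ȳ = 2412603/13103 ≈ 184.13.

(93.3, 184.1)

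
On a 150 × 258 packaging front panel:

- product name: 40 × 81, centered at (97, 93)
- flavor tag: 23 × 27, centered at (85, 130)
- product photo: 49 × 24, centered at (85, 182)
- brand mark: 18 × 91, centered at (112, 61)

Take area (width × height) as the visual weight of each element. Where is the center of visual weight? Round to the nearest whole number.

Areas: product name 40·81 = 3240, flavor tag 23·27 = 621, product photo 49·24 = 1176, brand mark 18·91 = 1638. Total weight = 6675.
x-moment: 3240·97 + 621·85 + 1176·85 + 1638·112 = 650481; centroid 650481/6675 ≈ 97.45.
y-moment: 3240·93 + 621·130 + 1176·182 + 1638·61 = 696000; centroid 696000/6675 ≈ 104.27.

(97, 104)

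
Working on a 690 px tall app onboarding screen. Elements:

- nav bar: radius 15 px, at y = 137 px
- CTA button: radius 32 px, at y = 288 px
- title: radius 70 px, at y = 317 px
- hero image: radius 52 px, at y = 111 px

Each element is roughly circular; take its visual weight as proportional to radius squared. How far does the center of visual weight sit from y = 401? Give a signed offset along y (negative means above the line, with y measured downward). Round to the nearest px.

r² weights: nav bar 15² = 225, CTA button 32² = 1024, title 70² = 4900, hero image 52² = 2704. Total = 8853.
Σw·y = 225·137 + 1024·288 + 4900·317 + 2704·111 = 2179181, so ȳ = 2179181/8853 ≈ 246.15.
Against y = 401, that's 246.15 − 401 = -154.85.

≈ -155 px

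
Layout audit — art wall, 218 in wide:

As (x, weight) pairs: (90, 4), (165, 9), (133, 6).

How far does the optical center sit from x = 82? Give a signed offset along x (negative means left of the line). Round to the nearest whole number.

≈ 57 in

Weights sum to 4 + 9 + 6 = 19.
x: (4·90 + 9·165 + 6·133) / 19 = 2643 / 19 ≈ 139.11
Against x = 82, that's 139.11 − 82 = 57.11.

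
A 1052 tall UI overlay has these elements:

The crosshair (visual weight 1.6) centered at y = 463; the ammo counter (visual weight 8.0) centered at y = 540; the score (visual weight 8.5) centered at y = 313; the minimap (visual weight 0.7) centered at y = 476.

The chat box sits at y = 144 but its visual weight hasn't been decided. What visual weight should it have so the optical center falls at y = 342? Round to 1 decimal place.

Fixed elements: Σw = 1.6 + 8.0 + 8.5 + 0.7 = 18.8, Σw·y = 1.6·463 + 8.0·540 + 8.5·313 + 0.7·476 = 8054.5.
Balance at y = 342 requires (8054.5 + w·144) / (18.8 + w) = 342.
So w = (342·18.8 − 8054.5)/(144 − 342) = -1624.9/-198 ≈ 8.21.

w ≈ 8.2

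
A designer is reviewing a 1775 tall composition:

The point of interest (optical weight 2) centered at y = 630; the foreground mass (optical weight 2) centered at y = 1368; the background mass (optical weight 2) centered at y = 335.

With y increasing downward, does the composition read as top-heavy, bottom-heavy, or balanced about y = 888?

Total weight = 2 + 2 + 2 = 6.
y-moment: 2·630 + 2·1368 + 2·335 = 4666; centroid 4666/6 ≈ 777.67.
777.7 lies above (smaller y than) the midline 888, so the layout is top-heavy.

top-heavy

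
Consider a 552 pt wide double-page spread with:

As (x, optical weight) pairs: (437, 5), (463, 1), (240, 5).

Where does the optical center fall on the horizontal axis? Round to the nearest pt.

Σw = 5 + 1 + 5 = 11.
x: (5·437 + 1·463 + 5·240) / 11 = 3848 / 11 ≈ 349.82

x ≈ 350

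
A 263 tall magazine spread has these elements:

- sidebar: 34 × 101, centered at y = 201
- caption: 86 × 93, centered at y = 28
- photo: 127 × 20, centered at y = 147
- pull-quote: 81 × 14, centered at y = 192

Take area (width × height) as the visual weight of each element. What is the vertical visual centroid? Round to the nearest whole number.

y ≈ 100

Areas: sidebar 34·101 = 3434, caption 86·93 = 7998, photo 127·20 = 2540, pull-quote 81·14 = 1134. Total weight = 15106.
y: (3434·201 + 7998·28 + 2540·147 + 1134·192) / 15106 = 1505286 / 15106 ≈ 99.65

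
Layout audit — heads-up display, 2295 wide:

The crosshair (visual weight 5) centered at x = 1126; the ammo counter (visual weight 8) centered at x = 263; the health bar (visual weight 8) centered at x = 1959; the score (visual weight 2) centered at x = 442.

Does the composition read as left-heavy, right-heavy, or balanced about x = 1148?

Total weight = 5 + 8 + 8 + 2 = 23.
x-moment: 5·1126 + 8·263 + 8·1959 + 2·442 = 24290; centroid 24290/23 ≈ 1056.09.
1056.1 lies left of the midline 1148, so the layout is left-heavy.

left-heavy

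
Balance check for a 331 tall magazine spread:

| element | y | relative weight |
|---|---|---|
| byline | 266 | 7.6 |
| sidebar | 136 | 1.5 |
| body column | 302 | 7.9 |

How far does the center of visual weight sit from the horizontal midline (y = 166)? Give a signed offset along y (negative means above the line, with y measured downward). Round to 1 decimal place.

Weights sum to 7.6 + 1.5 + 7.9 = 17.0.
y-moment: 7.6·266 + 1.5·136 + 7.9·302 = 4611.4; centroid 4611.4/17.0 ≈ 271.26.
Against y = 166, that's 271.26 − 166 = 105.26.

≈ 105.3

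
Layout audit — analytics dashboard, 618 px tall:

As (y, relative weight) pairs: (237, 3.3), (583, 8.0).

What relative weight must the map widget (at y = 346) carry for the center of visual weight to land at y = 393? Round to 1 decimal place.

Existing Σw = 11.3 (3.3 + 8.0); existing moment 3.3·237 + 8.0·583 = 5446.1.
Set Σw·y/Σw = 393: (5446.1 + 346w) = 393·(11.3 + w).
Solving: w = (393·11.3 − 5446.1) / (346 − 393) = -1005.2 / -47 ≈ 21.39.

w ≈ 21.4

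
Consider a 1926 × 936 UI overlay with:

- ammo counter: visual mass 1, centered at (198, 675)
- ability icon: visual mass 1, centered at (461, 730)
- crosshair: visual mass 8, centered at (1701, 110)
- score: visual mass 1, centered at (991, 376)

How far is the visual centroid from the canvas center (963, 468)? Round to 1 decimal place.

≈ 480.6

Weights sum to 1 + 1 + 8 + 1 = 11.
Σw·x = 1·198 + 1·461 + 8·1701 + 1·991 = 15258, so x̄ = 15258/11 ≈ 1387.09.
Σw·y = 1·675 + 1·730 + 8·110 + 1·376 = 2661, so ȳ = 2661/11 ≈ 241.91.
From (963, 468): dx = 424.09, dy = -226.09, so the distance is √(dx²+dy²) ≈ 480.59.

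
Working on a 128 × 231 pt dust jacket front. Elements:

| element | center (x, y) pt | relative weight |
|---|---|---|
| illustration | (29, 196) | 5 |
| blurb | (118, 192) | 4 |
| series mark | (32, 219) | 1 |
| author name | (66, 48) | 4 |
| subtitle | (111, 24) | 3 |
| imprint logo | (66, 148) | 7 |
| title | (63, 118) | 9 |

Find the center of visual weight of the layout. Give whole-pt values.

Weights sum to 5 + 4 + 1 + 4 + 3 + 7 + 9 = 33.
Σw·x = 2275; x̄ = 2275/33 ≈ 68.94.
Σw·y = 4329; ȳ = 4329/33 ≈ 131.18.

(69, 131)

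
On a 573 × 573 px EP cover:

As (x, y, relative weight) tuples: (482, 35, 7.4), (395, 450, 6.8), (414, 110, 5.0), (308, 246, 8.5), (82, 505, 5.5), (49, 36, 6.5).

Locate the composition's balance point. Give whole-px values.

Total weight = 7.4 + 6.8 + 5.0 + 8.5 + 5.5 + 6.5 = 39.7.
Σw·x = 11710.3; x̄ = 11710.3/39.7 ≈ 294.97.
Σw·y = 8971.5; ȳ = 8971.5/39.7 ≈ 225.98.

(295, 226)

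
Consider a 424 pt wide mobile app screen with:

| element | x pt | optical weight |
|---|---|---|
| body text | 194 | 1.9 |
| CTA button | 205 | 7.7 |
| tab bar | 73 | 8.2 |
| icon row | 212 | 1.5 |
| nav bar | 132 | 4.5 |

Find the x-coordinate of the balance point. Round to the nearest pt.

x ≈ 145

Total weight = 1.9 + 7.7 + 8.2 + 1.5 + 4.5 = 23.8.
x: (1.9·194 + 7.7·205 + 8.2·73 + 1.5·212 + 4.5·132) / 23.8 = 3457.7 / 23.8 ≈ 145.28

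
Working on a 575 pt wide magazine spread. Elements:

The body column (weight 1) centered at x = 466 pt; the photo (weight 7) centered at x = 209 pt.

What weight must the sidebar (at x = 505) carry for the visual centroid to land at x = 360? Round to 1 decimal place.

Fixed elements: Σw = 1 + 7 = 8, Σw·x = 1·466 + 7·209 = 1929.
Set Σw·x/Σw = 360: (1929 + 505w) = 360·(8 + w).
Solving: w = (360·8 − 1929) / (505 − 360) = 951 / 145 ≈ 6.56.

w ≈ 6.6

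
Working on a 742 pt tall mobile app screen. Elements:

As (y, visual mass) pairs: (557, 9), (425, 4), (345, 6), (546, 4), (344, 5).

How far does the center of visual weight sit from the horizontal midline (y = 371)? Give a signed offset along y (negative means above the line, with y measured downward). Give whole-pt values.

Total weight = 9 + 4 + 6 + 4 + 5 = 28.
Σw·y = 9·557 + 4·425 + 6·345 + 4·546 + 5·344 = 12687, so ȳ = 12687/28 ≈ 453.11.
Difference: 453.11 − 371 ≈ 82.11.

≈ 82 pt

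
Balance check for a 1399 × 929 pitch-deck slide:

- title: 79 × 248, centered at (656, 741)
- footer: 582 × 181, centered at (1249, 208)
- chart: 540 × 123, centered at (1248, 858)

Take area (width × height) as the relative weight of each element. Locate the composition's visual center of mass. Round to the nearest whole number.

Taking area as weight: title 79·248 = 19592, footer 582·181 = 105342, chart 540·123 = 66420. Sum 191354.
Σw·x = 19592·656 + 105342·1249 + 66420·1248 = 227316670, so x̄ = 227316670/191354 ≈ 1187.94.
Σw·y = 19592·741 + 105342·208 + 66420·858 = 93417168, so ȳ = 93417168/191354 ≈ 488.19.

(1188, 488)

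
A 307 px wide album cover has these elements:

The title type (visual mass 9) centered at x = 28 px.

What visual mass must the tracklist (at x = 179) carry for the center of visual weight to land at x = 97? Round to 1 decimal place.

Known: weight 9 with moment 9·28 = 252.
Set Σw·x/Σw = 97: (252 + 179w) = 97·(9 + w).
Solving: w = (97·9 − 252) / (179 − 97) = 621 / 82 ≈ 7.57.

w ≈ 7.6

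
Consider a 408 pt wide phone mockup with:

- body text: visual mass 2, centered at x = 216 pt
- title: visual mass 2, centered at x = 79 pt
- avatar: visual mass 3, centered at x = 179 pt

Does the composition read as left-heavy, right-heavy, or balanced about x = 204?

Σw = 2 + 2 + 3 = 7.
Σw·x = 2·216 + 2·79 + 3·179 = 1127, so x̄ = 1127/7 ≈ 161.00.
161.0 vs midline 204 → left-heavy.

left-heavy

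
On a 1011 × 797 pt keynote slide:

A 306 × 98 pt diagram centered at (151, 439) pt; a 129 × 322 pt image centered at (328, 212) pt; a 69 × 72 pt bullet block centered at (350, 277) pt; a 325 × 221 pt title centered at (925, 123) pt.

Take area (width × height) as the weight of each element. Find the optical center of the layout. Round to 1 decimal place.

(582.1, 217.0)

Taking area as weight: diagram 306·98 = 29988, image 129·322 = 41538, bullet block 69·72 = 4968, title 325·221 = 71825. Sum 148319.
x: (29988·151 + 41538·328 + 4968·350 + 71825·925) / 148319 = 86329577 / 148319 ≈ 582.05
y: (29988·439 + 41538·212 + 4968·277 + 71825·123) / 148319 = 32181399 / 148319 ≈ 216.97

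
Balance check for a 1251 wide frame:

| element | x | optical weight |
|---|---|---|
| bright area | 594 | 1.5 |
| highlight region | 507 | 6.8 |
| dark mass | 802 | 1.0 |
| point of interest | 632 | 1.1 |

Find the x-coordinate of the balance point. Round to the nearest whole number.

Total weight = 1.5 + 6.8 + 1.0 + 1.1 = 10.4.
Σw·x = 1.5·594 + 6.8·507 + 1.0·802 + 1.1·632 = 5835.8, so x̄ = 5835.8/10.4 ≈ 561.13.

x ≈ 561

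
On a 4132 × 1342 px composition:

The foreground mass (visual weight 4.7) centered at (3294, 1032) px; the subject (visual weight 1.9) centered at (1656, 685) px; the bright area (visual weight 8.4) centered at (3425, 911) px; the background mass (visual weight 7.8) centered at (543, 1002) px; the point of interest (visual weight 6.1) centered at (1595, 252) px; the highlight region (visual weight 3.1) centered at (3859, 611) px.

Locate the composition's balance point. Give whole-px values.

(2291, 783)

Weights sum to 4.7 + 1.9 + 8.4 + 7.8 + 6.1 + 3.1 = 32.0.
Σw·x = 4.7·3294 + 1.9·1656 + 8.4·3425 + 7.8·543 + 6.1·1595 + 3.1·3859 = 73326.0, so x̄ = 73326.0/32.0 ≈ 2291.44.
Σw·y = 4.7·1032 + 1.9·685 + 8.4·911 + 7.8·1002 + 6.1·252 + 3.1·611 = 25051.2, so ȳ = 25051.2/32.0 ≈ 782.85.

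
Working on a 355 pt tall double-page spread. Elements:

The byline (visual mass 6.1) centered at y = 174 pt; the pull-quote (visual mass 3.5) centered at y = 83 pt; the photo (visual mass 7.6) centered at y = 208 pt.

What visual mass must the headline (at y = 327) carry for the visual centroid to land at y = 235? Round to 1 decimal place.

Fixed elements: Σw = 6.1 + 3.5 + 7.6 = 17.2, Σw·y = 6.1·174 + 3.5·83 + 7.6·208 = 2932.7.
For the centroid to hit 235: (2932.7 + w·327) / (17.2 + w) = 235.
Solving: w = (235·17.2 − 2932.7) / (327 − 235) = 1109.3 / 92 ≈ 12.06.

w ≈ 12.1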